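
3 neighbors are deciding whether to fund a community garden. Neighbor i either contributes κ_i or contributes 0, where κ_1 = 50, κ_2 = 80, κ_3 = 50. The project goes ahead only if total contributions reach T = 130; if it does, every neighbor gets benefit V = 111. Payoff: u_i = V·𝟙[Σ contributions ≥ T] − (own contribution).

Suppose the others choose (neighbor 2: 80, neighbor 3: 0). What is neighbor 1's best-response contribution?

50

Others' total = 80. Contributing 50 brings total to 130 ≥ 130: gain V − κ_1 = 61.
Best response: 50.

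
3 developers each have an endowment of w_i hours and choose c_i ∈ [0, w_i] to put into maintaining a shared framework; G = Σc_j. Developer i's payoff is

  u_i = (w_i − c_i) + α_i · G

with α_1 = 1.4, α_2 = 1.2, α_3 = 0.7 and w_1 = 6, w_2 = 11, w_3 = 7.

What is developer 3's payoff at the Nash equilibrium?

∂u_i/∂c_i = α_i − 1, so developer i contributes w_i if α_i > 1, else 0.
α_i > 1 for i ∈ {1, 2}; NE contributions (6, 11, 0), G = 17.
u_3 = (7 − 0) + 0.7·17 = 18.9.

18.9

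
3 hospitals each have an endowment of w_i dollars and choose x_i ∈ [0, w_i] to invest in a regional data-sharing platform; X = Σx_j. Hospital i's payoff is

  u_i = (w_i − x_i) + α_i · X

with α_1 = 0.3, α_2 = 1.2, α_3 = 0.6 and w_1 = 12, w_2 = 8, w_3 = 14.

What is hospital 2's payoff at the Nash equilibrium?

9.6

∂u_i/∂x_i = α_i − 1, so hospital i contributes w_i if α_i > 1, else 0.
α_i > 1 for i ∈ {2}; NE contributions (0, 8, 0), X = 8.
u_2 = (8 − 8) + 1.2·8 = 9.6.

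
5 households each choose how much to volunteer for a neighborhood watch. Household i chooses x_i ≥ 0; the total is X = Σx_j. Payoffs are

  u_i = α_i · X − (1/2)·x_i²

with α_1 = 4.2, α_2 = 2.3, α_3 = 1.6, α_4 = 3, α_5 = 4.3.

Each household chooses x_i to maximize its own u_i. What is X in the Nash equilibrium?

15.4

Household i's FOC: ∂u_i/∂x_i = α_i − x_i = 0, so x_i* = α_i.
NE contributions = (4.2, 2.3, 1.6, 3, 4.3); X = 15.4.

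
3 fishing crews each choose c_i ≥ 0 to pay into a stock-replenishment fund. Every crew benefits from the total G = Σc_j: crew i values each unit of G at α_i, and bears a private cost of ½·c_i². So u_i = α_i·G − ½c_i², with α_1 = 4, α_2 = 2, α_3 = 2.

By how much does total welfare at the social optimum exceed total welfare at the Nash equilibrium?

44

Crew i's FOC: ∂u_i/∂c_i = α_i − c_i = 0, so c_i* = α_i.
NE contributions = (4, 2, 2); G = 8.
W^NE = (Σα)·G − ½Σα_i² = 8² − ½·24 = 52.
Planner sets c_i = Σα_j = 8 for every i, so G^SO = 3·8 = 24.
W^SO = (Σα)·G^SO − ½·3·(Σα)² = (3/2)·8² = 96.
Deadweight loss = W^SO − W^NE = 44.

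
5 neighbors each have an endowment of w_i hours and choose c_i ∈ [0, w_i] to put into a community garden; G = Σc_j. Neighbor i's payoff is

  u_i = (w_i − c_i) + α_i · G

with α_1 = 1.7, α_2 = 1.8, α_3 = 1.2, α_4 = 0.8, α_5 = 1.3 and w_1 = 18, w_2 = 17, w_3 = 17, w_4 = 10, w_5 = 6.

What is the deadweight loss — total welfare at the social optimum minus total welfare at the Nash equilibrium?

58

∂u_i/∂c_i = α_i − 1, so neighbor i contributes w_i if α_i > 1, else 0.
α_i > 1 for i ∈ {1, 2, 3, 5}; NE contributions (18, 17, 17, 0, 6), G = 58.
W^NE = Σw_i − G^NE + (Σα_i)·G^NE = 68 + 5.8·58 = 404.4.
Planner: ∂(Σu_j)/∂c_i = Σα_j − 1 = 5.8 > 0, so everyone contributes w_i; G^SO = 68, W^SO = 68 + 5.8·68 = 462.4.
Deadweight loss = 58.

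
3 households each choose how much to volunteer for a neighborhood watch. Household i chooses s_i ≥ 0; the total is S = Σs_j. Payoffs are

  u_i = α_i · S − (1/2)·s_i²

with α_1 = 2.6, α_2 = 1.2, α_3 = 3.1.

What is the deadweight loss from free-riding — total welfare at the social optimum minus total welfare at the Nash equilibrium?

Household i's FOC: ∂u_i/∂s_i = α_i − s_i = 0, so s_i* = α_i.
NE contributions = (2.6, 1.2, 3.1); S = 6.9.
W^NE = (Σα)·S − ½Σα_i² = 6.9² − ½·17.81 = 38.705.
Planner sets s_i = Σα_j = 6.9 for every i, so S^SO = 3·6.9 = 20.7.
W^SO = (Σα)·S^SO − ½·3·(Σα)² = (3/2)·6.9² = 71.415.
Deadweight loss = W^SO − W^NE = 32.71.

32.71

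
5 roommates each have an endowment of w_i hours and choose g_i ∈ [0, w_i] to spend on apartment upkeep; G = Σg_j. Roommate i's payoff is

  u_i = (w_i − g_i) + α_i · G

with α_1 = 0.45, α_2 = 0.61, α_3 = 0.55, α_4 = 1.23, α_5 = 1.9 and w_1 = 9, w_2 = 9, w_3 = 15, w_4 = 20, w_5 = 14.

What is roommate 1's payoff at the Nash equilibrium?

∂u_i/∂g_i = α_i − 1, so roommate i contributes w_i if α_i > 1, else 0.
α_i > 1 for i ∈ {4, 5}; NE contributions (0, 0, 0, 20, 14), G = 34.
u_1 = (9 − 0) + 0.45·34 = 24.3.

24.3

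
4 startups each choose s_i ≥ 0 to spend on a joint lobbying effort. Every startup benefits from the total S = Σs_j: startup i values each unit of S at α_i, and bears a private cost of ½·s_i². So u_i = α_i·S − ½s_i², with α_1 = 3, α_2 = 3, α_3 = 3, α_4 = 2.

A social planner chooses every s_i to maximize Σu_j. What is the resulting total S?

44

Planner FOC: ∂(Σu_j)/∂s_i = (Σα_j) − s_i = 0, so s_i^SO = Σα_j = 11 for every i; S^SO = 44.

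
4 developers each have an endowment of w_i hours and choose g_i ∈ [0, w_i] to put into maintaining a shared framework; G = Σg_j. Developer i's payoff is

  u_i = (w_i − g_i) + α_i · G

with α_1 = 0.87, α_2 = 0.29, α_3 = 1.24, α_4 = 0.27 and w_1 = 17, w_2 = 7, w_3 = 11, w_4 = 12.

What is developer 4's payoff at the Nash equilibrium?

14.97

∂u_i/∂g_i = α_i − 1, so developer i contributes w_i if α_i > 1, else 0.
α_i > 1 for i ∈ {3}; NE contributions (0, 0, 11, 0), G = 11.
u_4 = (12 − 0) + 0.27·11 = 14.97.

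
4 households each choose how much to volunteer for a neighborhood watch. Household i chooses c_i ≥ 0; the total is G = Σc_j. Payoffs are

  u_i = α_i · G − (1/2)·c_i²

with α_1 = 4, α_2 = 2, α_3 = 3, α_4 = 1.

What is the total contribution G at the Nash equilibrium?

Household i's FOC: ∂u_i/∂c_i = α_i − c_i = 0, so c_i* = α_i.
NE contributions = (4, 2, 3, 1); G = 10.

10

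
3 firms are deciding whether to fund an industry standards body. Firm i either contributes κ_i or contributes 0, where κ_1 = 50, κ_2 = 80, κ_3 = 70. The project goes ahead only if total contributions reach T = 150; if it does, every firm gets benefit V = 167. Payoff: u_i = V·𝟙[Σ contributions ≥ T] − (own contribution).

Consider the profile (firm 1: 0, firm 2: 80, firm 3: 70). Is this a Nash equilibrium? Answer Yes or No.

Total = 150 ≥ 150: provided.
Firm 1 (pledges 0, payoff 167): pledging 50 → total 200, payoff 117. No gain.
Firm 2 (pledges 80, payoff 87): dropping to 0 → total 70, payoff 0. No gain.
Firm 3 (pledges 70, payoff 97): dropping to 0 → total 80, payoff 0. No gain.

Yes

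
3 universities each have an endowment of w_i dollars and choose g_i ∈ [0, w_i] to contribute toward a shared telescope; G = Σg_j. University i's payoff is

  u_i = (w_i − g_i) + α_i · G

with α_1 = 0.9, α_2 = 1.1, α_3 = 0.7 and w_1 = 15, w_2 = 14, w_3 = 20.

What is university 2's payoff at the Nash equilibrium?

15.4

∂u_i/∂g_i = α_i − 1, so university i contributes w_i if α_i > 1, else 0.
α_i > 1 for i ∈ {2}; NE contributions (0, 14, 0), G = 14.
u_2 = (14 − 14) + 1.1·14 = 15.4.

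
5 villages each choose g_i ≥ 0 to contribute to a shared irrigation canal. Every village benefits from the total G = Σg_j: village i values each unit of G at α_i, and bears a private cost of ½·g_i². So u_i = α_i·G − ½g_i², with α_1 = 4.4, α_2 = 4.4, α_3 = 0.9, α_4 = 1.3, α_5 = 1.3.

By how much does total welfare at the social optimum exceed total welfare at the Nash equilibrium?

Village i's FOC: ∂u_i/∂g_i = α_i − g_i = 0, so g_i* = α_i.
NE contributions = (4.4, 4.4, 0.9, 1.3, 1.3); G = 12.3.
W^NE = (Σα)·G − ½Σα_i² = 12.3² − ½·42.91 = 129.835.
Planner sets g_i = Σα_j = 12.3 for every i, so G^SO = 5·12.3 = 61.5.
W^SO = (Σα)·G^SO − ½·5·(Σα)² = (5/2)·12.3² = 378.225.
Deadweight loss = W^SO − W^NE = 248.39.

248.39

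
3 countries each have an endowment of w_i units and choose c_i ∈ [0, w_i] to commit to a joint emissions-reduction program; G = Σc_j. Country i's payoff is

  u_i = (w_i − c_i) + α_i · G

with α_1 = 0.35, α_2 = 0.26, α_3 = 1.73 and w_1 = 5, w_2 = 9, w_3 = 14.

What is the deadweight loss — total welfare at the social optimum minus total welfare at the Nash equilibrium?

∂u_i/∂c_i = α_i − 1, so country i contributes w_i if α_i > 1, else 0.
α_i > 1 for i ∈ {3}; NE contributions (0, 0, 14), G = 14.
W^NE = Σw_i − G^NE + (Σα_i)·G^NE = 28 + 1.34·14 = 46.76.
Planner: ∂(Σu_j)/∂c_i = Σα_j − 1 = 1.34 > 0, so everyone contributes w_i; G^SO = 28, W^SO = 28 + 1.34·28 = 65.52.
Deadweight loss = 18.76.

18.76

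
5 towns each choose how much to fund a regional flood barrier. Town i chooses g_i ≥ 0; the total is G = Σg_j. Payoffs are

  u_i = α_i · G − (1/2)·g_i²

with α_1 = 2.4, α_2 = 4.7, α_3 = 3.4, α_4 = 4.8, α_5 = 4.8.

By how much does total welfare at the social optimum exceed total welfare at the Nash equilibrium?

648.76

Town i's FOC: ∂u_i/∂g_i = α_i − g_i = 0, so g_i* = α_i.
NE contributions = (2.4, 4.7, 3.4, 4.8, 4.8); G = 20.1.
W^NE = (Σα)·G − ½Σα_i² = 20.1² − ½·85.49 = 361.265.
Planner sets g_i = Σα_j = 20.1 for every i, so G^SO = 5·20.1 = 100.5.
W^SO = (Σα)·G^SO − ½·5·(Σα)² = (5/2)·20.1² = 1010.025.
Deadweight loss = W^SO − W^NE = 648.76.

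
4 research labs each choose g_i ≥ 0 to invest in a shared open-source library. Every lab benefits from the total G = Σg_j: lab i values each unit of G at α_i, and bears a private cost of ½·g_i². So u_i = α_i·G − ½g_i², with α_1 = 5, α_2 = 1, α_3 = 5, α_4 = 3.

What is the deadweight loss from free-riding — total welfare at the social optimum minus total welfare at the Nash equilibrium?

226

Lab i's FOC: ∂u_i/∂g_i = α_i − g_i = 0, so g_i* = α_i.
NE contributions = (5, 1, 5, 3); G = 14.
W^NE = (Σα)·G − ½Σα_i² = 14² − ½·60 = 166.
Planner sets g_i = Σα_j = 14 for every i, so G^SO = 4·14 = 56.
W^SO = (Σα)·G^SO − ½·4·(Σα)² = (4/2)·14² = 392.
Deadweight loss = W^SO − W^NE = 226.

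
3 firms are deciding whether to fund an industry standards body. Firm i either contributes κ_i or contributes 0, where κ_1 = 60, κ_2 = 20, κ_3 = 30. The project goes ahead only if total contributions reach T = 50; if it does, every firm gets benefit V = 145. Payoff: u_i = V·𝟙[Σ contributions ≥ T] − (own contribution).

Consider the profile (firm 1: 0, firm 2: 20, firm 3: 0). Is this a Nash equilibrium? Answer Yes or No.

No

Total = 20 < 50: not provided.
Firm 1 (pledges 0, payoff 0): pledging 60 → total 80, payoff 85. Profitable deviation.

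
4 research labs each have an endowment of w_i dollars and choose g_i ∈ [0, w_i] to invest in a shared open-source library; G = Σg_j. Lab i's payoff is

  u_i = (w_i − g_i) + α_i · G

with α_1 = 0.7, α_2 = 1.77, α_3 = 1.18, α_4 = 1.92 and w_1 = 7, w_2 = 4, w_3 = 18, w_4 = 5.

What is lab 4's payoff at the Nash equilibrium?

51.84

∂u_i/∂g_i = α_i − 1, so lab i contributes w_i if α_i > 1, else 0.
α_i > 1 for i ∈ {2, 3, 4}; NE contributions (0, 4, 18, 5), G = 27.
u_4 = (5 − 5) + 1.92·27 = 51.84.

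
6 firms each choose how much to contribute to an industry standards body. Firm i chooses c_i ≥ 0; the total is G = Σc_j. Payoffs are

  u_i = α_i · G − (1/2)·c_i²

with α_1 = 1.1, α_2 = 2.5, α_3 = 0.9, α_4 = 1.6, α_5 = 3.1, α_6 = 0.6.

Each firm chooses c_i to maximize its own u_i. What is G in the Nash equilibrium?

9.8

Firm i's FOC: ∂u_i/∂c_i = α_i − c_i = 0, so c_i* = α_i.
NE contributions = (1.1, 2.5, 0.9, 1.6, 3.1, 0.6); G = 9.8.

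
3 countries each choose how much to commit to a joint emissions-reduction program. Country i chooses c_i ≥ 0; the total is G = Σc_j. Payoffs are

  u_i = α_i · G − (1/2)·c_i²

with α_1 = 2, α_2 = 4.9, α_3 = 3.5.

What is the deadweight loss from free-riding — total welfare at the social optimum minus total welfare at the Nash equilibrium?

Country i's FOC: ∂u_i/∂c_i = α_i − c_i = 0, so c_i* = α_i.
NE contributions = (2, 4.9, 3.5); G = 10.4.
W^NE = (Σα)·G − ½Σα_i² = 10.4² − ½·40.26 = 88.03.
Planner sets c_i = Σα_j = 10.4 for every i, so G^SO = 3·10.4 = 31.2.
W^SO = (Σα)·G^SO − ½·3·(Σα)² = (3/2)·10.4² = 162.24.
Deadweight loss = W^SO − W^NE = 74.21.

74.21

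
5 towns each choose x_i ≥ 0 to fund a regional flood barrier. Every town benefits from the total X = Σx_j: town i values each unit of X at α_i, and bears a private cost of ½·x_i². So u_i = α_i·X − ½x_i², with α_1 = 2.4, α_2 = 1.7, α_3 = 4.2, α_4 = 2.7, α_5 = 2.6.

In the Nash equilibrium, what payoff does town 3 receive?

48.3

Town i's FOC: ∂u_i/∂x_i = α_i − x_i = 0, so x_i* = α_i.
NE contributions = (2.4, 1.7, 4.2, 2.7, 2.6); X = 13.6.
u_3 = α_3·X − ½·(x_3)² = 4.2·13.6 − ½·4.2² = 48.3.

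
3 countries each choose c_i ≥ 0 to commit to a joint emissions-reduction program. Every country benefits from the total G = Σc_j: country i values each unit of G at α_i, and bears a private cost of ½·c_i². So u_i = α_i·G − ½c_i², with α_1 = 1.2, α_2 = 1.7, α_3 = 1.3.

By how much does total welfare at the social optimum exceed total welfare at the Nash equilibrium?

11.83

Country i's FOC: ∂u_i/∂c_i = α_i − c_i = 0, so c_i* = α_i.
NE contributions = (1.2, 1.7, 1.3); G = 4.2.
W^NE = (Σα)·G − ½Σα_i² = 4.2² − ½·6.02 = 14.63.
Planner sets c_i = Σα_j = 4.2 for every i, so G^SO = 3·4.2 = 12.6.
W^SO = (Σα)·G^SO − ½·3·(Σα)² = (3/2)·4.2² = 26.46.
Deadweight loss = W^SO − W^NE = 11.83.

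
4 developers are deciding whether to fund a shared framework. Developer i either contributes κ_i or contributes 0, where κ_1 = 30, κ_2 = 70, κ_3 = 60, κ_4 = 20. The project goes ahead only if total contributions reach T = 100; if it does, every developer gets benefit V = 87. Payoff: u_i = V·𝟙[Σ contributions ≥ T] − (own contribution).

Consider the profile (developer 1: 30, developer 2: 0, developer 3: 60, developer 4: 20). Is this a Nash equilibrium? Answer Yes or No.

Yes

Total = 110 ≥ 100: provided.
Developer 1 (pledges 30, payoff 57): dropping to 0 → total 80, payoff 0. No gain.
Developer 2 (pledges 0, payoff 87): pledging 70 → total 180, payoff 17. No gain.
Developer 3 (pledges 60, payoff 27): dropping to 0 → total 50, payoff 0. No gain.
Developer 4 (pledges 20, payoff 67): dropping to 0 → total 90, payoff 0. No gain.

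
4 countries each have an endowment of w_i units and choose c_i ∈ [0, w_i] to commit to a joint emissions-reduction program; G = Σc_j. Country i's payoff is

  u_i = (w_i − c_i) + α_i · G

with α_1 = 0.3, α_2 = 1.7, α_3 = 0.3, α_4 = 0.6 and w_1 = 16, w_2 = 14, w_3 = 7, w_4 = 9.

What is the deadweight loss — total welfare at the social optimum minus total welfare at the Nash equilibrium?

∂u_i/∂c_i = α_i − 1, so country i contributes w_i if α_i > 1, else 0.
α_i > 1 for i ∈ {2}; NE contributions (0, 14, 0, 0), G = 14.
W^NE = Σw_i − G^NE + (Σα_i)·G^NE = 46 + 1.9·14 = 72.6.
Planner: ∂(Σu_j)/∂c_i = Σα_j − 1 = 1.9 > 0, so everyone contributes w_i; G^SO = 46, W^SO = 46 + 1.9·46 = 133.4.
Deadweight loss = 60.8.

60.8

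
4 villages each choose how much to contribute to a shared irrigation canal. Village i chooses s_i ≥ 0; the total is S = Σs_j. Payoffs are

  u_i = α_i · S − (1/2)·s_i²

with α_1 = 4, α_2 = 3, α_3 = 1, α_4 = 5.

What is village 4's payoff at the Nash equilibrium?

52.5

Village i's FOC: ∂u_i/∂s_i = α_i − s_i = 0, so s_i* = α_i.
NE contributions = (4, 3, 1, 5); S = 13.
u_4 = α_4·S − ½·(s_4)² = 5·13 − ½·5² = 52.5.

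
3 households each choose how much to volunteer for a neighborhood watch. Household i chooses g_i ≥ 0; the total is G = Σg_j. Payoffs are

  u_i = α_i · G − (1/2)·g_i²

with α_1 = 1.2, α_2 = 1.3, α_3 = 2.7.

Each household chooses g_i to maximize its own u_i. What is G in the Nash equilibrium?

5.2

Household i's FOC: ∂u_i/∂g_i = α_i − g_i = 0, so g_i* = α_i.
NE contributions = (1.2, 1.3, 2.7); G = 5.2.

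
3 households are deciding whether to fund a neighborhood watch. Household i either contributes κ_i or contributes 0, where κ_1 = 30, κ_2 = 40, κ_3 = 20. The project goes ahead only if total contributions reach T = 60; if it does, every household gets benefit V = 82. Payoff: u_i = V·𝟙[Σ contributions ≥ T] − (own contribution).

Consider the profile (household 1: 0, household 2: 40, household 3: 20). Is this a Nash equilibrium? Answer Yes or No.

Total = 60 ≥ 60: provided.
Household 1 (pledges 0, payoff 82): pledging 30 → total 90, payoff 52. No gain.
Household 2 (pledges 40, payoff 42): dropping to 0 → total 20, payoff 0. No gain.
Household 3 (pledges 20, payoff 62): dropping to 0 → total 40, payoff 0. No gain.

Yes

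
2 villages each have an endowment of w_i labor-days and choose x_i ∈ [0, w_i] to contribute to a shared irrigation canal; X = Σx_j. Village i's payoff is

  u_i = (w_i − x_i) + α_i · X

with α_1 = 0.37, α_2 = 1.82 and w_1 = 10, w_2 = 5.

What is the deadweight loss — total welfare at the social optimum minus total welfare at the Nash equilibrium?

∂u_i/∂x_i = α_i − 1, so village i contributes w_i if α_i > 1, else 0.
α_i > 1 for i ∈ {2}; NE contributions (0, 5), X = 5.
W^NE = Σw_i − X^NE + (Σα_i)·X^NE = 15 + 1.19·5 = 20.95.
Planner: ∂(Σu_j)/∂x_i = Σα_j − 1 = 1.19 > 0, so everyone contributes w_i; X^SO = 15, W^SO = 15 + 1.19·15 = 32.85.
Deadweight loss = 11.9.

11.9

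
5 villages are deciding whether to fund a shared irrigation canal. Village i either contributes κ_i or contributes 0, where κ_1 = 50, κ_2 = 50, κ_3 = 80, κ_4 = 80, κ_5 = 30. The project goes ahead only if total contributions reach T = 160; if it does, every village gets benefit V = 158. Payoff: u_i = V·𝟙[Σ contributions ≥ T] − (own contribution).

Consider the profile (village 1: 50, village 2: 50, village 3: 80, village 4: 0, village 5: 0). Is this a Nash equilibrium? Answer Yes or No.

Total = 180 ≥ 160: provided.
Village 1 (pledges 50, payoff 108): dropping to 0 → total 130, payoff 0. No gain.
Village 2 (pledges 50, payoff 108): dropping to 0 → total 130, payoff 0. No gain.
Village 3 (pledges 80, payoff 78): dropping to 0 → total 100, payoff 0. No gain.
Village 4 (pledges 0, payoff 158): pledging 80 → total 260, payoff 78. No gain.
Village 5 (pledges 0, payoff 158): pledging 30 → total 210, payoff 128. No gain.

Yes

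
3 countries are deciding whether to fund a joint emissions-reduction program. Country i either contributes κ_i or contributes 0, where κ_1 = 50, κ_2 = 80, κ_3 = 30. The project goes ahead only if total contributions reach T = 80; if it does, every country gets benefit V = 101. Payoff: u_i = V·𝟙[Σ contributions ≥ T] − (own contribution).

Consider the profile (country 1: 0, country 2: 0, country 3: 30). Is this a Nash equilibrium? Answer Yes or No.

Total = 30 < 80: not provided.
Country 1 (pledges 0, payoff 0): pledging 50 → total 80, payoff 51. Profitable deviation.

No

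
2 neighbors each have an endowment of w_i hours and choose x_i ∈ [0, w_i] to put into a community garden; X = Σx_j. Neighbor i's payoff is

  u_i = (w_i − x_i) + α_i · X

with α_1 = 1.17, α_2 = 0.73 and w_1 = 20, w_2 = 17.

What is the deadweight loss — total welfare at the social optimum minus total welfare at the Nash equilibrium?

∂u_i/∂x_i = α_i − 1, so neighbor i contributes w_i if α_i > 1, else 0.
α_i > 1 for i ∈ {1}; NE contributions (20, 0), X = 20.
W^NE = Σw_i − X^NE + (Σα_i)·X^NE = 37 + 0.9·20 = 55.
Planner: ∂(Σu_j)/∂x_i = Σα_j − 1 = 0.9 > 0, so everyone contributes w_i; X^SO = 37, W^SO = 37 + 0.9·37 = 70.3.
Deadweight loss = 15.3.

15.3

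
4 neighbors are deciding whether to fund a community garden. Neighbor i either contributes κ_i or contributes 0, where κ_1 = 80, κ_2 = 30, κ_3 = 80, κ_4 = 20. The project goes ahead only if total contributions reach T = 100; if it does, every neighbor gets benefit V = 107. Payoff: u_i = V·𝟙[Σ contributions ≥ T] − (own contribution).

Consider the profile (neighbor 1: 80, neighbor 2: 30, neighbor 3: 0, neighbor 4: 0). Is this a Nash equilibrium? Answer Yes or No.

Total = 110 ≥ 100: provided.
Neighbor 1 (pledges 80, payoff 27): dropping to 0 → total 30, payoff 0. No gain.
Neighbor 2 (pledges 30, payoff 77): dropping to 0 → total 80, payoff 0. No gain.
Neighbor 3 (pledges 0, payoff 107): pledging 80 → total 190, payoff 27. No gain.
Neighbor 4 (pledges 0, payoff 107): pledging 20 → total 130, payoff 87. No gain.

Yes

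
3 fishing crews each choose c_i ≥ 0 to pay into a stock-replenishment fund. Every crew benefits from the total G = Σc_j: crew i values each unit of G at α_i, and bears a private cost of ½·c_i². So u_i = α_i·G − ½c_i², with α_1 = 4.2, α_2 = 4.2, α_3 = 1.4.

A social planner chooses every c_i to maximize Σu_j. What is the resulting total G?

Planner FOC: ∂(Σu_j)/∂c_i = (Σα_j) − c_i = 0, so c_i^SO = Σα_j = 9.8 for every i; G^SO = 29.4.

29.4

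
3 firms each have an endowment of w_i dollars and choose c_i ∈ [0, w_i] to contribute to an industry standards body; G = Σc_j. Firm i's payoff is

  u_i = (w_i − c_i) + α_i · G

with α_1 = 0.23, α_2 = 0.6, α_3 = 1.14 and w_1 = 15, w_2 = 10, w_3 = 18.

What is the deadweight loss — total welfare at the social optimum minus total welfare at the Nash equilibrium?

24.25

∂u_i/∂c_i = α_i − 1, so firm i contributes w_i if α_i > 1, else 0.
α_i > 1 for i ∈ {3}; NE contributions (0, 0, 18), G = 18.
W^NE = Σw_i − G^NE + (Σα_i)·G^NE = 43 + 0.97·18 = 60.46.
Planner: ∂(Σu_j)/∂c_i = Σα_j − 1 = 0.97 > 0, so everyone contributes w_i; G^SO = 43, W^SO = 43 + 0.97·43 = 84.71.
Deadweight loss = 24.25.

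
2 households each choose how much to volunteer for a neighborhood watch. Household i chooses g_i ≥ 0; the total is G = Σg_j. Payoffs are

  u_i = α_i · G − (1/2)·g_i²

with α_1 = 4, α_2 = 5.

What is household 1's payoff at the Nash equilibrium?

Household i's FOC: ∂u_i/∂g_i = α_i − g_i = 0, so g_i* = α_i.
NE contributions = (4, 5); G = 9.
u_1 = α_1·G − ½·(g_1)² = 4·9 − ½·4² = 28.

28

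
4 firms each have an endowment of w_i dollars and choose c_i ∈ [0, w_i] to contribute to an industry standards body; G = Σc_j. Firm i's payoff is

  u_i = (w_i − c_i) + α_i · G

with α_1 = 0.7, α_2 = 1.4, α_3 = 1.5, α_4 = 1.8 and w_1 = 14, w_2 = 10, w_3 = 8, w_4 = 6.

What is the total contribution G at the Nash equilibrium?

∂u_i/∂c_i = α_i − 1, so firm i contributes w_i if α_i > 1, else 0.
α_i > 1 for i ∈ {2, 3, 4}; NE contributions (0, 10, 8, 6), G = 24.

24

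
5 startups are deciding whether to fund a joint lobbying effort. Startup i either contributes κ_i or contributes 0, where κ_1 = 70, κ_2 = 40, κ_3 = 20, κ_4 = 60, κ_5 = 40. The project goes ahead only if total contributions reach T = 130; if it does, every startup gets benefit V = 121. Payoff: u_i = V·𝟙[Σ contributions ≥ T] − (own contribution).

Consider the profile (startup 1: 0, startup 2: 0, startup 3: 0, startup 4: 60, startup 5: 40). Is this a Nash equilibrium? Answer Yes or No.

Total = 100 < 130: not provided.
Startup 1 (pledges 0, payoff 0): pledging 70 → total 170, payoff 51. Profitable deviation.

No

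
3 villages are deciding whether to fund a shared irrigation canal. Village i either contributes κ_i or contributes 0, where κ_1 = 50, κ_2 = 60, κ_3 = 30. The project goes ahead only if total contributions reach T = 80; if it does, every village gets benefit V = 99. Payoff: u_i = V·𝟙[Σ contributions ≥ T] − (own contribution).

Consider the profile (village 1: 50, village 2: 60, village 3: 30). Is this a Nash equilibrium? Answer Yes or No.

Total = 140 ≥ 80: provided.
Village 1 (pledges 50, payoff 49): dropping to 0 → total 90, payoff 99. Profitable deviation.

No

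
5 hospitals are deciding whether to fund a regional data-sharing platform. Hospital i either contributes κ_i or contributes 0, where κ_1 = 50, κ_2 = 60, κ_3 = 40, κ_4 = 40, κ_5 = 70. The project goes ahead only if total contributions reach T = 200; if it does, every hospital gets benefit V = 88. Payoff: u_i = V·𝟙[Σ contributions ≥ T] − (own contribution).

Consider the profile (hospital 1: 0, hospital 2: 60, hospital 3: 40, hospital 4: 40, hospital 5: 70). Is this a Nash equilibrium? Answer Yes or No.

Total = 210 ≥ 200: provided.
Hospital 1 (pledges 0, payoff 88): pledging 50 → total 260, payoff 38. No gain.
Hospital 2 (pledges 60, payoff 28): dropping to 0 → total 150, payoff 0. No gain.
Hospital 3 (pledges 40, payoff 48): dropping to 0 → total 170, payoff 0. No gain.
Hospital 4 (pledges 40, payoff 48): dropping to 0 → total 170, payoff 0. No gain.
Hospital 5 (pledges 70, payoff 18): dropping to 0 → total 140, payoff 0. No gain.

Yes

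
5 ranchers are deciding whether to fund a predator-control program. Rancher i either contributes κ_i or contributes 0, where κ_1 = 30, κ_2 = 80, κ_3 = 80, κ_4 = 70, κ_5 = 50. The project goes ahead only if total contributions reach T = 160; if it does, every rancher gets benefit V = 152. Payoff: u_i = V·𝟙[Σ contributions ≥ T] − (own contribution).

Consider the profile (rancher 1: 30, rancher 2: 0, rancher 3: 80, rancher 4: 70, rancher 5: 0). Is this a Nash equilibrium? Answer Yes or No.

Yes

Total = 180 ≥ 160: provided.
Rancher 1 (pledges 30, payoff 122): dropping to 0 → total 150, payoff 0. No gain.
Rancher 2 (pledges 0, payoff 152): pledging 80 → total 260, payoff 72. No gain.
Rancher 3 (pledges 80, payoff 72): dropping to 0 → total 100, payoff 0. No gain.
Rancher 4 (pledges 70, payoff 82): dropping to 0 → total 110, payoff 0. No gain.
Rancher 5 (pledges 0, payoff 152): pledging 50 → total 230, payoff 102. No gain.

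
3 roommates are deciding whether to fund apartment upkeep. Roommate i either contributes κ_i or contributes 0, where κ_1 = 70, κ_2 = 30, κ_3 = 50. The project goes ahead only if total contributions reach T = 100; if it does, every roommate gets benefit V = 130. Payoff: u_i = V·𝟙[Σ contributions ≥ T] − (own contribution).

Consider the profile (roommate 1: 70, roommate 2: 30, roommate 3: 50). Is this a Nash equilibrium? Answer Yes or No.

Total = 150 ≥ 100: provided.
Roommate 1 (pledges 70, payoff 60): dropping to 0 → total 80, payoff 0. No gain.
Roommate 2 (pledges 30, payoff 100): dropping to 0 → total 120, payoff 130. Profitable deviation.

No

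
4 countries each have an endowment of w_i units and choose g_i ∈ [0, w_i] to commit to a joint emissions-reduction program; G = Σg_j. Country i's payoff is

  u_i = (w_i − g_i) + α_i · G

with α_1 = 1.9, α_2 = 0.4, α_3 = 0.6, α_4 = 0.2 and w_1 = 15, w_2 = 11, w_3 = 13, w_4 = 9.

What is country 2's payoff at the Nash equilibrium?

17

∂u_i/∂g_i = α_i − 1, so country i contributes w_i if α_i > 1, else 0.
α_i > 1 for i ∈ {1}; NE contributions (15, 0, 0, 0), G = 15.
u_2 = (11 − 0) + 0.4·15 = 17.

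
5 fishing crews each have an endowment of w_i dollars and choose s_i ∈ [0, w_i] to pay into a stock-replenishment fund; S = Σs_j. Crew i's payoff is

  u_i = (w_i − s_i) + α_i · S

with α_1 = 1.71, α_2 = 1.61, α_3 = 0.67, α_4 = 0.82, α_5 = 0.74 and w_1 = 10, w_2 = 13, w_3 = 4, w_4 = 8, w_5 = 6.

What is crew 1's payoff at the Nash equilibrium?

∂u_i/∂s_i = α_i − 1, so crew i contributes w_i if α_i > 1, else 0.
α_i > 1 for i ∈ {1, 2}; NE contributions (10, 13, 0, 0, 0), S = 23.
u_1 = (10 − 10) + 1.71·23 = 39.33.

39.33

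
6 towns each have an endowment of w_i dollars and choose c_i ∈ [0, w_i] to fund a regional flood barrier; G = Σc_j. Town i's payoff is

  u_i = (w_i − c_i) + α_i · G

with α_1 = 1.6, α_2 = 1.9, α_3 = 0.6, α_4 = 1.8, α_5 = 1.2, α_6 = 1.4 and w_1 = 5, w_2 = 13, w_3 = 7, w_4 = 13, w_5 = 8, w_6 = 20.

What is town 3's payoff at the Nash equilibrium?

∂u_i/∂c_i = α_i − 1, so town i contributes w_i if α_i > 1, else 0.
α_i > 1 for i ∈ {1, 2, 4, 5, 6}; NE contributions (5, 13, 0, 13, 8, 20), G = 59.
u_3 = (7 − 0) + 0.6·59 = 42.4.

42.4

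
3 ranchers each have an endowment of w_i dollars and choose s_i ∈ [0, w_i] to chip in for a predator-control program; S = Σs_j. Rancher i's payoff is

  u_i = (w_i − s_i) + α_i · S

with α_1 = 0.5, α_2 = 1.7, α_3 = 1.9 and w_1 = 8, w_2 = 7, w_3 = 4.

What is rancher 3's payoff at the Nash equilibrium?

20.9

∂u_i/∂s_i = α_i − 1, so rancher i contributes w_i if α_i > 1, else 0.
α_i > 1 for i ∈ {2, 3}; NE contributions (0, 7, 4), S = 11.
u_3 = (4 − 4) + 1.9·11 = 20.9.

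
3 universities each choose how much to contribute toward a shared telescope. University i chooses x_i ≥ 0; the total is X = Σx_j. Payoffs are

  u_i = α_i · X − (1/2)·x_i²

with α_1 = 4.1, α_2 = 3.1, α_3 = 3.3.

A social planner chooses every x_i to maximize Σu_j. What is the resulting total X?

Planner FOC: ∂(Σu_j)/∂x_i = (Σα_j) − x_i = 0, so x_i^SO = Σα_j = 10.5 for every i; X^SO = 31.5.

31.5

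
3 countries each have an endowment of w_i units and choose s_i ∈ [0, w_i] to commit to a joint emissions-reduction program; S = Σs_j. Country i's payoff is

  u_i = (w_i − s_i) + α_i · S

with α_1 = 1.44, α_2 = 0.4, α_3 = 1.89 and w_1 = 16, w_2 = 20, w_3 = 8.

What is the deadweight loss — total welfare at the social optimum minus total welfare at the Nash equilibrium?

∂u_i/∂s_i = α_i − 1, so country i contributes w_i if α_i > 1, else 0.
α_i > 1 for i ∈ {1, 3}; NE contributions (16, 0, 8), S = 24.
W^NE = Σw_i − S^NE + (Σα_i)·S^NE = 44 + 2.73·24 = 109.52.
Planner: ∂(Σu_j)/∂s_i = Σα_j − 1 = 2.73 > 0, so everyone contributes w_i; S^SO = 44, W^SO = 44 + 2.73·44 = 164.12.
Deadweight loss = 54.6.

54.6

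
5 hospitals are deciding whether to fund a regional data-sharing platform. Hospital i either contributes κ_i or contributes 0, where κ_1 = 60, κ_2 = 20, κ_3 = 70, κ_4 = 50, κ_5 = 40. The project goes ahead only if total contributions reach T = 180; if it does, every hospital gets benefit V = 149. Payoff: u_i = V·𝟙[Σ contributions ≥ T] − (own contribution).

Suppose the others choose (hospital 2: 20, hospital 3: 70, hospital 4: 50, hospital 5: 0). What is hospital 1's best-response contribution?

60

Others' total = 140. Contributing 60 brings total to 200 ≥ 180: gain V − κ_1 = 89.
Best response: 60.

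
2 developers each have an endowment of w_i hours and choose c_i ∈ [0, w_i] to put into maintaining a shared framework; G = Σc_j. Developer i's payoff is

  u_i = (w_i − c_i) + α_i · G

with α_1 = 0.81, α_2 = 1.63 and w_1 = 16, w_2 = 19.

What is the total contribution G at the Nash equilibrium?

∂u_i/∂c_i = α_i − 1, so developer i contributes w_i if α_i > 1, else 0.
α_i > 1 for i ∈ {2}; NE contributions (0, 19), G = 19.

19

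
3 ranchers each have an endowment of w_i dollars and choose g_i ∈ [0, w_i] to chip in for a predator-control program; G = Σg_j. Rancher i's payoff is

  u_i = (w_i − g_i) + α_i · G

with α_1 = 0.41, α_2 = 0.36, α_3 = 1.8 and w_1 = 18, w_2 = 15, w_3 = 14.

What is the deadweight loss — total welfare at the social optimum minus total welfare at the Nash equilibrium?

∂u_i/∂g_i = α_i − 1, so rancher i contributes w_i if α_i > 1, else 0.
α_i > 1 for i ∈ {3}; NE contributions (0, 0, 14), G = 14.
W^NE = Σw_i − G^NE + (Σα_i)·G^NE = 47 + 1.57·14 = 68.98.
Planner: ∂(Σu_j)/∂g_i = Σα_j − 1 = 1.57 > 0, so everyone contributes w_i; G^SO = 47, W^SO = 47 + 1.57·47 = 120.79.
Deadweight loss = 51.81.

51.81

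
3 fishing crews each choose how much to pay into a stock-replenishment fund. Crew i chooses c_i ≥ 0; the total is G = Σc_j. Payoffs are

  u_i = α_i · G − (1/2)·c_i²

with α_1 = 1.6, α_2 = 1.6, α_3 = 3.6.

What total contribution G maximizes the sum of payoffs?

20.4

Planner FOC: ∂(Σu_j)/∂c_i = (Σα_j) − c_i = 0, so c_i^SO = Σα_j = 6.8 for every i; G^SO = 20.4.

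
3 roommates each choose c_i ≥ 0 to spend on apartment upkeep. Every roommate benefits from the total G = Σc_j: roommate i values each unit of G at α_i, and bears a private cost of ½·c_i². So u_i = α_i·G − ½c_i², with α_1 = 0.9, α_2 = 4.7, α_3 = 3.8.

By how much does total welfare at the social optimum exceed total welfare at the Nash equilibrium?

62.85

Roommate i's FOC: ∂u_i/∂c_i = α_i − c_i = 0, so c_i* = α_i.
NE contributions = (0.9, 4.7, 3.8); G = 9.4.
W^NE = (Σα)·G − ½Σα_i² = 9.4² − ½·37.34 = 69.69.
Planner sets c_i = Σα_j = 9.4 for every i, so G^SO = 3·9.4 = 28.2.
W^SO = (Σα)·G^SO − ½·3·(Σα)² = (3/2)·9.4² = 132.54.
Deadweight loss = W^SO − W^NE = 62.85.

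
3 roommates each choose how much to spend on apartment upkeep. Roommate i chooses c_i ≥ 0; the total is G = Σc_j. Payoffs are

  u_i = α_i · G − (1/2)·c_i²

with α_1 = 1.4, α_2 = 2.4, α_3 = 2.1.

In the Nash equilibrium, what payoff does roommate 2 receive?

11.28

Roommate i's FOC: ∂u_i/∂c_i = α_i − c_i = 0, so c_i* = α_i.
NE contributions = (1.4, 2.4, 2.1); G = 5.9.
u_2 = α_2·G − ½·(c_2)² = 2.4·5.9 − ½·2.4² = 11.28.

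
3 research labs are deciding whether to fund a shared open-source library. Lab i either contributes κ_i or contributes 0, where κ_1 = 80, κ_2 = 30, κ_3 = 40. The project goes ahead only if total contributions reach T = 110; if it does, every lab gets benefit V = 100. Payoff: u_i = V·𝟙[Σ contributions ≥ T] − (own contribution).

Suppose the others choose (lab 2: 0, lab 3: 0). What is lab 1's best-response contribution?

Others' total = 0. Even contributing 80 gives 80 < 110: no benefit either way.
Best response: 0.

0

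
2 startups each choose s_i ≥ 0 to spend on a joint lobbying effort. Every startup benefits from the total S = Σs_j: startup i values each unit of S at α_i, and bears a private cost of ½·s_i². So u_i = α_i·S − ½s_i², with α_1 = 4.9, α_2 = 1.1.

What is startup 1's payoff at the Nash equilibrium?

Startup i's FOC: ∂u_i/∂s_i = α_i − s_i = 0, so s_i* = α_i.
NE contributions = (4.9, 1.1); S = 6.
u_1 = α_1·S − ½·(s_1)² = 4.9·6 − ½·4.9² = 17.395.

17.395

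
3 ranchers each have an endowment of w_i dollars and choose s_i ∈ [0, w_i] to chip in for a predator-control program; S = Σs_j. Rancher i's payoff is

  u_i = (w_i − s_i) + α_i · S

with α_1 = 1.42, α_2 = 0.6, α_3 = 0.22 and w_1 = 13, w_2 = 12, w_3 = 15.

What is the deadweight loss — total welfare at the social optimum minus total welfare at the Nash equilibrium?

33.48

∂u_i/∂s_i = α_i − 1, so rancher i contributes w_i if α_i > 1, else 0.
α_i > 1 for i ∈ {1}; NE contributions (13, 0, 0), S = 13.
W^NE = Σw_i − S^NE + (Σα_i)·S^NE = 40 + 1.24·13 = 56.12.
Planner: ∂(Σu_j)/∂s_i = Σα_j − 1 = 1.24 > 0, so everyone contributes w_i; S^SO = 40, W^SO = 40 + 1.24·40 = 89.6.
Deadweight loss = 33.48.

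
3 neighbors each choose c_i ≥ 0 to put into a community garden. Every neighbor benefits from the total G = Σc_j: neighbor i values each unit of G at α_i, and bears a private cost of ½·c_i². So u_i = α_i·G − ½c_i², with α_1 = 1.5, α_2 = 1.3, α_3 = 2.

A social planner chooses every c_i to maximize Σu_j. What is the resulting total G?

14.4

Planner FOC: ∂(Σu_j)/∂c_i = (Σα_j) − c_i = 0, so c_i^SO = Σα_j = 4.8 for every i; G^SO = 14.4.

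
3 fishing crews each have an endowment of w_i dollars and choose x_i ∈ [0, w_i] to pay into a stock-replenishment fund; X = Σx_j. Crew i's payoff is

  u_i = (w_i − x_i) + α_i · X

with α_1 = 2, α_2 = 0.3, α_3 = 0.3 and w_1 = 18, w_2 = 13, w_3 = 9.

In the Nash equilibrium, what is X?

18

∂u_i/∂x_i = α_i − 1, so crew i contributes w_i if α_i > 1, else 0.
α_i > 1 for i ∈ {1}; NE contributions (18, 0, 0), X = 18.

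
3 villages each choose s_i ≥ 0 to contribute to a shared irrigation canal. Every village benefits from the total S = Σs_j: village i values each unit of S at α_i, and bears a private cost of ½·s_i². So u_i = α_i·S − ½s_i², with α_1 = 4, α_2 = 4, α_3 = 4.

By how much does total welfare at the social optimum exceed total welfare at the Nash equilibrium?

96

Village i's FOC: ∂u_i/∂s_i = α_i − s_i = 0, so s_i* = α_i.
NE contributions = (4, 4, 4); S = 12.
W^NE = (Σα)·S − ½Σα_i² = 12² − ½·48 = 120.
Planner sets s_i = Σα_j = 12 for every i, so S^SO = 3·12 = 36.
W^SO = (Σα)·S^SO − ½·3·(Σα)² = (3/2)·12² = 216.
Deadweight loss = W^SO − W^NE = 96.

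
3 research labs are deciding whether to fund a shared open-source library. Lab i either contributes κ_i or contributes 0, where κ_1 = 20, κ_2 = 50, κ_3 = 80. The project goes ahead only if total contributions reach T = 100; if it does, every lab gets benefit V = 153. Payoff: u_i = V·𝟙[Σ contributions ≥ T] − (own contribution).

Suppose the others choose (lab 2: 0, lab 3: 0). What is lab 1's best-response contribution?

0

Others' total = 0. Even contributing 20 gives 20 < 100: no benefit either way.
Best response: 0.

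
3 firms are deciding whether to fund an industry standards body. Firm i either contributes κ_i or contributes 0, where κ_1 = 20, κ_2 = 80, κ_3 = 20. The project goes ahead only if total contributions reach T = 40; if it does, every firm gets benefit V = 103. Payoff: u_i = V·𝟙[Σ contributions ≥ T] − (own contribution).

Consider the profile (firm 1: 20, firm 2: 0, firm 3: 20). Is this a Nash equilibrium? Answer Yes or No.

Total = 40 ≥ 40: provided.
Firm 1 (pledges 20, payoff 83): dropping to 0 → total 20, payoff 0. No gain.
Firm 2 (pledges 0, payoff 103): pledging 80 → total 120, payoff 23. No gain.
Firm 3 (pledges 20, payoff 83): dropping to 0 → total 20, payoff 0. No gain.

Yes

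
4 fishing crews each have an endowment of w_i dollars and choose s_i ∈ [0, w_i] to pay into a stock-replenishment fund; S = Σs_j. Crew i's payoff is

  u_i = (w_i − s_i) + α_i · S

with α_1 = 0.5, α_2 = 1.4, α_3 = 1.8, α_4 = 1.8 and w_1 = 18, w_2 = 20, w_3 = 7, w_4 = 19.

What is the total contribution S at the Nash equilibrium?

∂u_i/∂s_i = α_i − 1, so crew i contributes w_i if α_i > 1, else 0.
α_i > 1 for i ∈ {2, 3, 4}; NE contributions (0, 20, 7, 19), S = 46.

46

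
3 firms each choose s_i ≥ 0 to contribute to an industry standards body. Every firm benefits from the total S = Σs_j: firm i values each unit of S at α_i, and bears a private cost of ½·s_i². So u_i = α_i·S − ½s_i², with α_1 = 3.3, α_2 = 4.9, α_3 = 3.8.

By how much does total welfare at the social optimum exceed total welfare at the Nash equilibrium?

96.67

Firm i's FOC: ∂u_i/∂s_i = α_i − s_i = 0, so s_i* = α_i.
NE contributions = (3.3, 4.9, 3.8); S = 12.
W^NE = (Σα)·S − ½Σα_i² = 12² − ½·49.34 = 119.33.
Planner sets s_i = Σα_j = 12 for every i, so S^SO = 3·12 = 36.
W^SO = (Σα)·S^SO − ½·3·(Σα)² = (3/2)·12² = 216.
Deadweight loss = W^SO − W^NE = 96.67.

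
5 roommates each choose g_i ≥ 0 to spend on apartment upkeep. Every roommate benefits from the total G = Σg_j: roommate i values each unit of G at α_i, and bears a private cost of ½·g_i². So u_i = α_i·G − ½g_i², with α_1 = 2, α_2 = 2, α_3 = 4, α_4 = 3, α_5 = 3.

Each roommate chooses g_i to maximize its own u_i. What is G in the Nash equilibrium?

14

Roommate i's FOC: ∂u_i/∂g_i = α_i − g_i = 0, so g_i* = α_i.
NE contributions = (2, 2, 4, 3, 3); G = 14.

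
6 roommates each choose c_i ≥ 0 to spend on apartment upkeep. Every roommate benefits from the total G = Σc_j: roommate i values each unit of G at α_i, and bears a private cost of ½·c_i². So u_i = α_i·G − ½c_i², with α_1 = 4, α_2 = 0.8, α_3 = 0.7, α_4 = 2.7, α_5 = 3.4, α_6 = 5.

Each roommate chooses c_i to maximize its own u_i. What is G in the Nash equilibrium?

16.6

Roommate i's FOC: ∂u_i/∂c_i = α_i − c_i = 0, so c_i* = α_i.
NE contributions = (4, 0.8, 0.7, 2.7, 3.4, 5); G = 16.6.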